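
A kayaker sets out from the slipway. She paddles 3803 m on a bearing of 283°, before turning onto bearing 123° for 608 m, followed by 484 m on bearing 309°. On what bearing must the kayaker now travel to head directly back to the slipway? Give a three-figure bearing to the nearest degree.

Leg 1 (283°, 3803 m): east 3803 sin 283° = -3705.53, north 3803 cos 283° = 855.49
Leg 2 (123°, 608 m): east 608 sin 123° = 509.91, north 608 cos 123° = -331.14
Leg 3 (309°, 484 m): east 484 sin 309° = -376.14, north 484 cos 309° = 304.59
Net displacement: -3571.76 east, 828.94 north. Direction back to start is (3571.76, -828.94): bearing = atan2(3571.76, -828.94) mod 360° = 103.07° ≈ 103°.

103°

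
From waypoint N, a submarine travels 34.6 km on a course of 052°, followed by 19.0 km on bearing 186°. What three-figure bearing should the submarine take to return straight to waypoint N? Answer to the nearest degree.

Leg 1 (052°, 34.6 km): east 34.6 sin 52° = 27.27, north 34.6 cos 52° = 21.30
Leg 2 (186°, 19.0 km): east 19.0 sin 186° = -1.99, north 19.0 cos 186° = -18.90
Net displacement: 25.28 east, 2.41 north. Direction back to start is (-25.28, -2.41): bearing = atan2(-25.28, -2.41) mod 360° = 264.56° ≈ 265°.

265°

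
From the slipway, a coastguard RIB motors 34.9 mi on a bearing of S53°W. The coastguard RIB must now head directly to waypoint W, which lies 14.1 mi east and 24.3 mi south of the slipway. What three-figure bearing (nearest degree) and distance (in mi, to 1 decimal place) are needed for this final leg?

Leg 1 (S53°W, 34.9 mi): east 34.9 sin 233° = -27.87, north 34.9 cos 233° = -21.00
Current position: (-27.87, -21.00). Target: (14.1, -24.3). Remaining: Δeast = 41.97, Δnorth = -3.30.
Bearing = atan2(41.97, -3.30) mod 360° = 94.49°; distance = √((41.97)² + (-3.30)²) = 42.102 mi.

094°, 42.1 mi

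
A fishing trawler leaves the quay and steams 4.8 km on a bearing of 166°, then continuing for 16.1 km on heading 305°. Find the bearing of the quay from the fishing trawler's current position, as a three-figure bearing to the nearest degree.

111°

Leg 1 (166°, 4.8 km): east 4.8 sin 166° = 1.16, north 4.8 cos 166° = -4.66
Leg 2 (305°, 16.1 km): east 16.1 sin 305° = -13.19, north 16.1 cos 305° = 9.23
Net displacement: -12.03 east, 4.58 north. Direction back to start is (12.03, -4.58): bearing = atan2(12.03, -4.58) mod 360° = 110.84° ≈ 111°.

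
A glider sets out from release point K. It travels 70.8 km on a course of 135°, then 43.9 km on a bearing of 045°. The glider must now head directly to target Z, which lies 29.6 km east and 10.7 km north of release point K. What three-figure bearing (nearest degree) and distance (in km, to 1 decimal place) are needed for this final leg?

Leg 1 (135°, 70.8 km): east 70.8 sin 135° = 50.06, north 70.8 cos 135° = -50.06
Leg 2 (045°, 43.9 km): east 43.9 sin 45° = 31.04, north 43.9 cos 45° = 31.04
Current position: (81.11, -19.02). Target: (29.6, 10.7). Remaining: Δeast = -51.51, Δnorth = 29.72.
Bearing = atan2(-51.51, 29.72) mod 360° = 299.99°; distance = √((-51.51)² + (29.72)²) = 59.465 km.

300°, 59.5 km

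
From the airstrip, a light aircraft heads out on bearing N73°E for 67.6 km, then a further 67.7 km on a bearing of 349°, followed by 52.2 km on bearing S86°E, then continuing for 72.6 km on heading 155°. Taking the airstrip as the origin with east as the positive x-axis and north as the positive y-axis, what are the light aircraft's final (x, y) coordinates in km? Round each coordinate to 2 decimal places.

(134.48, 16.78)

Leg 1 (N73°E, 67.6 km): east 67.6 sin 73° = 64.65, north 67.6 cos 73° = 19.76
Leg 2 (349°, 67.7 km): east 67.7 sin 349° = -12.92, north 67.7 cos 349° = 66.46
Leg 3 (S86°E, 52.2 km): east 52.2 sin 94° = 52.07, north 52.2 cos 94° = -3.64
Leg 4 (155°, 72.6 km): east 72.6 sin 155° = 30.68, north 72.6 cos 155° = -65.80
Summing: 134.48 km east, 16.78 km north → (134.48, 16.78).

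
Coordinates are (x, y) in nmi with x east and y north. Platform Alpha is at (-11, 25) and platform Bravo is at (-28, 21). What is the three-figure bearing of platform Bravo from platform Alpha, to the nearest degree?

257°

Δeast = -28 − -11 = -17.00; Δnorth = 21 − 25 = -4.00.
Bearing = atan2(Δeast, Δnorth) mod 360° = 256.76° ≈ 257°.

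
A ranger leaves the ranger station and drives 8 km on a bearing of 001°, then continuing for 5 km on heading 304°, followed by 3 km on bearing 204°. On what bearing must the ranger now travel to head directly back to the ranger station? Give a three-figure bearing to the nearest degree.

Leg 1 (001°, 8 km): east 8 sin 1° = 0.14, north 8 cos 1° = 8.00
Leg 2 (304°, 5 km): east 5 sin 304° = -4.15, north 5 cos 304° = 2.80
Leg 3 (204°, 3 km): east 3 sin 204° = -1.22, north 3 cos 204° = -2.74
Net displacement: -5.23 east, 8.05 north. Direction back to start is (5.23, -8.05): bearing = atan2(5.23, -8.05) mod 360° = 147.02° ≈ 147°.

147°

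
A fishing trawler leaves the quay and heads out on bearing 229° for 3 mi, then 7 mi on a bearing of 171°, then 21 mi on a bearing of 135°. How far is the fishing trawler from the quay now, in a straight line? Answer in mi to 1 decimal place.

Leg 1 (229°, 3 mi): east 3 sin 229° = -2.26, north 3 cos 229° = -1.97
Leg 2 (171°, 7 mi): east 7 sin 171° = 1.10, north 7 cos 171° = -6.91
Leg 3 (135°, 21 mi): east 21 sin 135° = 14.85, north 21 cos 135° = -14.85
Net: 13.68 east, -23.73 north. Distance = √((13.68)² + (-23.73)²) = 27.392 mi.

27.4 mi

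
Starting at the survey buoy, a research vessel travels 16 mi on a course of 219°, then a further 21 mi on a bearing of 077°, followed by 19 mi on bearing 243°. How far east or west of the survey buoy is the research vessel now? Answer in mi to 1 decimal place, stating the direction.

6.5 mi west

Leg 1 (219°, 16 mi): east 16 sin 219° = -10.07, north 16 cos 219° = -12.43
Leg 2 (077°, 21 mi): east 21 sin 77° = 20.46, north 21 cos 77° = 4.72
Leg 3 (243°, 19 mi): east 19 sin 243° = -16.93, north 19 cos 243° = -8.63
Net east component: -6.54 mi.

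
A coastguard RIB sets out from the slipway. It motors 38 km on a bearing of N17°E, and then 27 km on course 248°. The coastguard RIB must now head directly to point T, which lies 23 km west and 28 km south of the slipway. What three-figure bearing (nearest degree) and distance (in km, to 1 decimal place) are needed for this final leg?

Leg 1 (N17°E, 38 km): east 38 sin 17° = 11.11, north 38 cos 17° = 36.34
Leg 2 (248°, 27 km): east 27 sin 248° = -25.03, north 27 cos 248° = -10.11
Current position: (-13.92, 26.23). Target: (-23, -28). Remaining: Δeast = -9.08, Δnorth = -54.23.
Bearing = atan2(-9.08, -54.23) mod 360° = 189.50°; distance = √((-9.08)² + (-54.23)²) = 54.980 km.

190°, 55.0 km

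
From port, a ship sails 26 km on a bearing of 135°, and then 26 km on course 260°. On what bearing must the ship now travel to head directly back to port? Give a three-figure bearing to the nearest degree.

Leg 1 (135°, 26 km): east 26 sin 135° = 18.38, north 26 cos 135° = -18.38
Leg 2 (260°, 26 km): east 26 sin 260° = -25.61, north 26 cos 260° = -4.51
Net displacement: -7.22 east, -22.90 north. Direction back to start is (7.22, 22.90): bearing = atan2(7.22, 22.90) mod 360° = 17.50° ≈ 017°.

017°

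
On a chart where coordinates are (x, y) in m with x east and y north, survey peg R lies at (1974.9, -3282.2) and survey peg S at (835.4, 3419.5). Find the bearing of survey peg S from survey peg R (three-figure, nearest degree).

350°

Δeast = 835.4 − 1974.9 = -1139.50; Δnorth = 3419.5 − -3282.2 = 6701.70.
Bearing = atan2(Δeast, Δnorth) mod 360° = 350.35° ≈ 350°.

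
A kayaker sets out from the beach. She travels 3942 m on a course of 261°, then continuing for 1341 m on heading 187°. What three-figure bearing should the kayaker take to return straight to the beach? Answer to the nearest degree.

064°

Leg 1 (261°, 3942 m): east 3942 sin 261° = -3893.47, north 3942 cos 261° = -616.66
Leg 2 (187°, 1341 m): east 1341 sin 187° = -163.43, north 1341 cos 187° = -1331.00
Net displacement: -4056.89 east, -1947.67 north. Direction back to start is (4056.89, 1947.67): bearing = atan2(4056.89, 1947.67) mod 360° = 64.35° ≈ 064°.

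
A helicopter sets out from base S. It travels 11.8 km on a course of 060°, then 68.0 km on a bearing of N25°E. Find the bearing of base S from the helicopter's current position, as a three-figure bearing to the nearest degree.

210°

Leg 1 (060°, 11.8 km): east 11.8 sin 60° = 10.22, north 11.8 cos 60° = 5.90
Leg 2 (N25°E, 68.0 km): east 68.0 sin 25° = 28.74, north 68.0 cos 25° = 61.63
Net displacement: 38.96 east, 67.53 north. Direction back to start is (-38.96, -67.53): bearing = atan2(-38.96, -67.53) mod 360° = 209.98° ≈ 210°.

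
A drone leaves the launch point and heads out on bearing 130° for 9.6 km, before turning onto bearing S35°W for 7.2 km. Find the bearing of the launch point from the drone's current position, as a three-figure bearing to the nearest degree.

Leg 1 (130°, 9.6 km): east 9.6 sin 130° = 7.35, north 9.6 cos 130° = -6.17
Leg 2 (S35°W, 7.2 km): east 7.2 sin 215° = -4.13, north 7.2 cos 215° = -5.90
Net displacement: 3.22 east, -12.07 north. Direction back to start is (-3.22, 12.07): bearing = atan2(-3.22, 12.07) mod 360° = 345.04° ≈ 345°.

345°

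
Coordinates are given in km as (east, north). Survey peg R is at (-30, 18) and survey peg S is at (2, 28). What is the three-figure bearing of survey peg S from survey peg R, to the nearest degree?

Δeast = 2 − -30 = 32.00; Δnorth = 28 − 18 = 10.00.
Bearing = atan2(Δeast, Δnorth) mod 360° = 72.65° ≈ 073°.

073°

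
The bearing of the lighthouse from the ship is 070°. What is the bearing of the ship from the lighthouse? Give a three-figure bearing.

Back-bearing = 070° + 180° = 250°.

250°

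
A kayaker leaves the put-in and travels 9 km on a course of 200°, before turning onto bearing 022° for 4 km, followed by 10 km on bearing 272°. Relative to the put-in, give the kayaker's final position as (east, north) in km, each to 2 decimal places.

Leg 1 (200°, 9 km): east 9 sin 200° = -3.08, north 9 cos 200° = -8.46
Leg 2 (022°, 4 km): east 4 sin 22° = 1.50, north 4 cos 22° = 3.71
Leg 3 (272°, 10 km): east 10 sin 272° = -9.99, north 10 cos 272° = 0.35
Summing: -11.57 km east, -4.40 km north → (-11.57, -4.40).

(-11.57, -4.40)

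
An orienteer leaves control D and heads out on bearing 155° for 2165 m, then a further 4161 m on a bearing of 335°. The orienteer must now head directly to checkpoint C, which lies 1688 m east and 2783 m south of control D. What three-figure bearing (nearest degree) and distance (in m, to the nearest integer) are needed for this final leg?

Leg 1 (155°, 2165 m): east 2165 sin 155° = 914.97, north 2165 cos 155° = -1962.16
Leg 2 (335°, 4161 m): east 4161 sin 335° = -1758.51, north 4161 cos 335° = 3771.15
Current position: (-843.55, 1808.99). Target: (1688, -2783). Remaining: Δeast = 2531.55, Δnorth = -4591.99.
Bearing = atan2(2531.55, -4591.99) mod 360° = 151.13°; distance = √((2531.55)² + (-4591.99)²) = 5243.577 m.

151°, 5244 m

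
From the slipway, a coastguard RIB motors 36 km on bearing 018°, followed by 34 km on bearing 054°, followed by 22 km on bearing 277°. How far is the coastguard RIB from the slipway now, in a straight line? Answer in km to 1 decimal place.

59.3 km

Leg 1 (018°, 36 km): east 36 sin 18° = 11.12, north 36 cos 18° = 34.24
Leg 2 (054°, 34 km): east 34 sin 54° = 27.51, north 34 cos 54° = 19.98
Leg 3 (277°, 22 km): east 22 sin 277° = -21.84, north 22 cos 277° = 2.68
Net: 16.80 east, 56.90 north. Distance = √((16.80)² + (56.90)²) = 59.331 km.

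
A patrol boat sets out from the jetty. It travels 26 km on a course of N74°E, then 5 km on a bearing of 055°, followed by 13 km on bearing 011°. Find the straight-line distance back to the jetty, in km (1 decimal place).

38.9 km

Leg 1 (N74°E, 26 km): east 26 sin 74° = 24.99, north 26 cos 74° = 7.17
Leg 2 (055°, 5 km): east 5 sin 55° = 4.10, north 5 cos 55° = 2.87
Leg 3 (011°, 13 km): east 13 sin 11° = 2.48, north 13 cos 11° = 12.76
Net: 31.57 east, 22.80 north. Distance = √((31.57)² + (22.80)²) = 38.939 km.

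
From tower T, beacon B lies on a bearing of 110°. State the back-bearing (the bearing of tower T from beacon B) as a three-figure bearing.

Back-bearing = 110° + 180° = 290°.

290°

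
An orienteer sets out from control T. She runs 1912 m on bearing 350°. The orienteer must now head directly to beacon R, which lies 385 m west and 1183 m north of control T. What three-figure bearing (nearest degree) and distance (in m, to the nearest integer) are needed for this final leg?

184°, 702 m

Leg 1 (350°, 1912 m): east 1912 sin 350° = -332.02, north 1912 cos 350° = 1882.95
Current position: (-332.02, 1882.95). Target: (-385, 1183). Remaining: Δeast = -52.98, Δnorth = -699.95.
Bearing = atan2(-52.98, -699.95) mod 360° = 184.33°; distance = √((-52.98)² + (-699.95)²) = 701.955 m.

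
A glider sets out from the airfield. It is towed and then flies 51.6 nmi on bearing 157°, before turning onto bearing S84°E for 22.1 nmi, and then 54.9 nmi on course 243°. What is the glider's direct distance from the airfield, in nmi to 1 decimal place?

75.0 nmi

Leg 1 (157°, 51.6 nmi): east 51.6 sin 157° = 20.16, north 51.6 cos 157° = -47.50
Leg 2 (S84°E, 22.1 nmi): east 22.1 sin 96° = 21.98, north 22.1 cos 96° = -2.31
Leg 3 (243°, 54.9 nmi): east 54.9 sin 243° = -48.92, north 54.9 cos 243° = -24.92
Net: -6.78 east, -74.73 north. Distance = √((-6.78)² + (-74.73)²) = 75.039 nmi.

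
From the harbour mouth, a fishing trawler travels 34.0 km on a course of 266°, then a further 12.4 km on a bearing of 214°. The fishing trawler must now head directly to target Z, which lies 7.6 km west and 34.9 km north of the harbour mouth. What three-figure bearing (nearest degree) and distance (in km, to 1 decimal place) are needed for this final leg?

035°, 58.0 km

Leg 1 (266°, 34.0 km): east 34.0 sin 266° = -33.92, north 34.0 cos 266° = -2.37
Leg 2 (214°, 12.4 km): east 12.4 sin 214° = -6.93, north 12.4 cos 214° = -10.28
Current position: (-40.85, -12.65). Target: (-7.6, 34.9). Remaining: Δeast = 33.25, Δnorth = 47.55.
Bearing = atan2(33.25, 47.55) mod 360° = 34.96°; distance = √((33.25)² + (47.55)²) = 58.024 km.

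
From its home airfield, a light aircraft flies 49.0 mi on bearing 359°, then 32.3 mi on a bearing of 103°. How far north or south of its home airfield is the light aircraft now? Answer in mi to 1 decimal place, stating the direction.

41.7 mi north

Leg 1 (359°, 49.0 mi): east 49.0 sin 359° = -0.86, north 49.0 cos 359° = 48.99
Leg 2 (103°, 32.3 mi): east 32.3 sin 103° = 31.47, north 32.3 cos 103° = -7.27
Net north component: 41.73 mi.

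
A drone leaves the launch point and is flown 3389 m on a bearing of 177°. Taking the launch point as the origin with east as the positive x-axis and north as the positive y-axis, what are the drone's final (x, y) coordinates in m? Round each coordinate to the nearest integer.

Leg 1 (177°, 3389 m): east 3389 sin 177° = 177.37, north 3389 cos 177° = -3384.36
Summing: 177.37 m east, -3384.36 m north → (177, -3384).

(177, -3384)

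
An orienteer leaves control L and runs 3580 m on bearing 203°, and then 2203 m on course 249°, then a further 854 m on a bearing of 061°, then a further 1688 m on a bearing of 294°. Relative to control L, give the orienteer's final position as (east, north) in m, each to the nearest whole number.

(-4251, -2984)

Leg 1 (203°, 3580 m): east 3580 sin 203° = -1398.82, north 3580 cos 203° = -3295.41
Leg 2 (249°, 2203 m): east 2203 sin 249° = -2056.68, north 2203 cos 249° = -789.48
Leg 3 (061°, 854 m): east 854 sin 61° = 746.93, north 854 cos 61° = 414.03
Leg 4 (294°, 1688 m): east 1688 sin 294° = -1542.06, north 1688 cos 294° = 686.57
Summing: -4250.63 m east, -2984.29 m north → (-4251, -2984).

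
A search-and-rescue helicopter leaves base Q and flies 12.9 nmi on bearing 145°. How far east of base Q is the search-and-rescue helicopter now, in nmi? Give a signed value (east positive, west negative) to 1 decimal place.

7.4 nmi

Leg 1 (145°, 12.9 nmi): east 12.9 sin 145° = 7.40, north 12.9 cos 145° = -10.57
Net east component: 7.40 nmi.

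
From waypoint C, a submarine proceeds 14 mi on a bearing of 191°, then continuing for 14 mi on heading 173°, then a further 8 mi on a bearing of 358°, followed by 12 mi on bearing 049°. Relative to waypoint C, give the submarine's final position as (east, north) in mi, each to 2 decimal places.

Leg 1 (191°, 14 mi): east 14 sin 191° = -2.67, north 14 cos 191° = -13.74
Leg 2 (173°, 14 mi): east 14 sin 173° = 1.71, north 14 cos 173° = -13.90
Leg 3 (358°, 8 mi): east 8 sin 358° = -0.28, north 8 cos 358° = 8.00
Leg 4 (049°, 12 mi): east 12 sin 49° = 9.06, north 12 cos 49° = 7.87
Summing: 7.81 mi east, -11.77 mi north → (7.81, -11.77).

(7.81, -11.77)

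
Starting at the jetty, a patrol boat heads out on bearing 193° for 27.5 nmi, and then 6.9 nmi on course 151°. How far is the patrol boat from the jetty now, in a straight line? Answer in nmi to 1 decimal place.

Leg 1 (193°, 27.5 nmi): east 27.5 sin 193° = -6.19, north 27.5 cos 193° = -26.80
Leg 2 (151°, 6.9 nmi): east 6.9 sin 151° = 3.35, north 6.9 cos 151° = -6.03
Net: -2.84 east, -32.83 north. Distance = √((-2.84)² + (-32.83)²) = 32.953 nmi.

33.0 nmi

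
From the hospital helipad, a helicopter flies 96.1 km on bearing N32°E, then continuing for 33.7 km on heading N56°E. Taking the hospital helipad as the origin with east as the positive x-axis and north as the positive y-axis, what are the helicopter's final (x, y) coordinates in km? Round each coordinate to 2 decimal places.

(78.86, 100.34)

Leg 1 (N32°E, 96.1 km): east 96.1 sin 32° = 50.93, north 96.1 cos 32° = 81.50
Leg 2 (N56°E, 33.7 km): east 33.7 sin 56° = 27.94, north 33.7 cos 56° = 18.84
Summing: 78.86 km east, 100.34 km north → (78.86, 100.34).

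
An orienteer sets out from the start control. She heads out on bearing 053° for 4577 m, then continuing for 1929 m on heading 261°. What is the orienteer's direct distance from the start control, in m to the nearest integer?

Leg 1 (053°, 4577 m): east 4577 sin 53° = 3655.35, north 4577 cos 53° = 2754.51
Leg 2 (261°, 1929 m): east 1929 sin 261° = -1905.25, north 1929 cos 261° = -301.76
Net: 1750.10 east, 2452.75 north. Distance = √((1750.10)² + (2452.75)²) = 3013.109 m.

3013 m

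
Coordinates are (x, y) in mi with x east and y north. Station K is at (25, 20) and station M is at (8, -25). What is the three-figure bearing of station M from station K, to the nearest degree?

Δeast = 8 − 25 = -17.00; Δnorth = -25 − 20 = -45.00.
Bearing = atan2(Δeast, Δnorth) mod 360° = 200.70° ≈ 201°.

201°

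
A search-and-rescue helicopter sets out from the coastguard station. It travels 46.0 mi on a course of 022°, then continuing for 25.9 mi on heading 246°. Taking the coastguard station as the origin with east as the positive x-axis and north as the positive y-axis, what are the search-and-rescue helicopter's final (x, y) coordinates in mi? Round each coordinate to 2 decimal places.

(-6.43, 32.12)

Leg 1 (022°, 46.0 mi): east 46.0 sin 22° = 17.23, north 46.0 cos 22° = 42.65
Leg 2 (246°, 25.9 mi): east 25.9 sin 246° = -23.66, north 25.9 cos 246° = -10.53
Summing: -6.43 mi east, 32.12 mi north → (-6.43, 32.12).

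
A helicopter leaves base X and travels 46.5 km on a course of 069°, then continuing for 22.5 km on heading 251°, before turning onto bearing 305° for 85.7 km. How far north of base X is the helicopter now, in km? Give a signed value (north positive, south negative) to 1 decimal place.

Leg 1 (069°, 46.5 km): east 46.5 sin 69° = 43.41, north 46.5 cos 69° = 16.66
Leg 2 (251°, 22.5 km): east 22.5 sin 251° = -21.27, north 22.5 cos 251° = -7.33
Leg 3 (305°, 85.7 km): east 85.7 sin 305° = -70.20, north 85.7 cos 305° = 49.16
Net north component: 58.49 km.

58.5 km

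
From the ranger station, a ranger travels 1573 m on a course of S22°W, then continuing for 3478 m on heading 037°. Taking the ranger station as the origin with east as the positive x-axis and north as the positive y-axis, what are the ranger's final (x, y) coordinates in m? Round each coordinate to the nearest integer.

Leg 1 (S22°W, 1573 m): east 1573 sin 202° = -589.26, north 1573 cos 202° = -1458.46
Leg 2 (037°, 3478 m): east 3478 sin 37° = 2093.11, north 3478 cos 37° = 2777.65
Summing: 1503.86 m east, 1319.19 m north → (1504, 1319).

(1504, 1319)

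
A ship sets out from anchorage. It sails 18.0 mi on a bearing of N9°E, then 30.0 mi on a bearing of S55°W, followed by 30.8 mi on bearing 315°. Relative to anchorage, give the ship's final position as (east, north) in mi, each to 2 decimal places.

Leg 1 (N9°E, 18.0 mi): east 18.0 sin 9° = 2.82, north 18.0 cos 9° = 17.78
Leg 2 (S55°W, 30.0 mi): east 30.0 sin 235° = -24.57, north 30.0 cos 235° = -17.21
Leg 3 (315°, 30.8 mi): east 30.8 sin 315° = -21.78, north 30.8 cos 315° = 21.78
Summing: -43.54 mi east, 22.35 mi north → (-43.54, 22.35).

(-43.54, 22.35)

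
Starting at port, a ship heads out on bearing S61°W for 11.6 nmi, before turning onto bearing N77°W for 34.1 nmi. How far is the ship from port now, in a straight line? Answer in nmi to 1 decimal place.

43.4 nmi

Leg 1 (S61°W, 11.6 nmi): east 11.6 sin 241° = -10.15, north 11.6 cos 241° = -5.62
Leg 2 (N77°W, 34.1 nmi): east 34.1 sin 283° = -33.23, north 34.1 cos 283° = 7.67
Net: -43.37 east, 2.05 north. Distance = √((-43.37)² + (2.05)²) = 43.420 nmi.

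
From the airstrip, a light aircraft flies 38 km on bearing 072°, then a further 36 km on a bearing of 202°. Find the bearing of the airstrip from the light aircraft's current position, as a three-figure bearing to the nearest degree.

314°

Leg 1 (072°, 38 km): east 38 sin 72° = 36.14, north 38 cos 72° = 11.74
Leg 2 (202°, 36 km): east 36 sin 202° = -13.49, north 36 cos 202° = -33.38
Net displacement: 22.65 east, -21.64 north. Direction back to start is (-22.65, 21.64): bearing = atan2(-22.65, 21.64) mod 360° = 313.68° ≈ 314°.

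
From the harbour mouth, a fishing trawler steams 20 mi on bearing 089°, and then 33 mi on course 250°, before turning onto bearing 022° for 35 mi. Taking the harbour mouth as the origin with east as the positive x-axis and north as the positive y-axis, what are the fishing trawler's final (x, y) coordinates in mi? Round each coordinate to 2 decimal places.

Leg 1 (089°, 20 mi): east 20 sin 89° = 20.00, north 20 cos 89° = 0.35
Leg 2 (250°, 33 mi): east 33 sin 250° = -31.01, north 33 cos 250° = -11.29
Leg 3 (022°, 35 mi): east 35 sin 22° = 13.11, north 35 cos 22° = 32.45
Summing: 2.10 mi east, 21.51 mi north → (2.10, 21.51).

(2.10, 21.51)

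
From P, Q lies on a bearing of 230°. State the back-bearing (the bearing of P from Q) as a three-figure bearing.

Back-bearing = 230° − 180° = 050°.

050°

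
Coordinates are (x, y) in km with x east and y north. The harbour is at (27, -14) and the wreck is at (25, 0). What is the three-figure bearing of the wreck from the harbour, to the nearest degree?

352°

Δeast = 25 − 27 = -2.00; Δnorth = 0 − -14 = 14.00.
Bearing = atan2(Δeast, Δnorth) mod 360° = 351.87° ≈ 352°.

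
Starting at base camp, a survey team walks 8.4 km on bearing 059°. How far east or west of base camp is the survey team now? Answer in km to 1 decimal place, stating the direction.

Leg 1 (059°, 8.4 km): east 8.4 sin 59° = 7.20, north 8.4 cos 59° = 4.33
Net east component: 7.20 km.

7.2 km east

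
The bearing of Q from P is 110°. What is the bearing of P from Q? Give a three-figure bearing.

Back-bearing = 110° + 180° = 290°.

290°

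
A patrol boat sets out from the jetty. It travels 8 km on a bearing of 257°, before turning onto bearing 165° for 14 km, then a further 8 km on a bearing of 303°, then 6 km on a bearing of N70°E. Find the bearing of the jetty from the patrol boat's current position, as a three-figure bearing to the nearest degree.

Leg 1 (257°, 8 km): east 8 sin 257° = -7.79, north 8 cos 257° = -1.80
Leg 2 (165°, 14 km): east 14 sin 165° = 3.62, north 14 cos 165° = -13.52
Leg 3 (303°, 8 km): east 8 sin 303° = -6.71, north 8 cos 303° = 4.36
Leg 4 (N70°E, 6 km): east 6 sin 70° = 5.64, north 6 cos 70° = 2.05
Net displacement: -5.24 east, -8.91 north. Direction back to start is (5.24, 8.91): bearing = atan2(5.24, 8.91) mod 360° = 30.46° ≈ 030°.

030°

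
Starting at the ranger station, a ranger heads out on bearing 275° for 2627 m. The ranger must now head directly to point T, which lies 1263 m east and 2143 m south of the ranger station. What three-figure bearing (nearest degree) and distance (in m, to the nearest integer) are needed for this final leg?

Leg 1 (275°, 2627 m): east 2627 sin 275° = -2617.00, north 2627 cos 275° = 228.96
Current position: (-2617.00, 228.96). Target: (1263, -2143). Remaining: Δeast = 3880.00, Δnorth = -2371.96.
Bearing = atan2(3880.00, -2371.96) mod 360° = 121.44°; distance = √((3880.00)² + (-2371.96)²) = 4547.594 m.

121°, 4548 m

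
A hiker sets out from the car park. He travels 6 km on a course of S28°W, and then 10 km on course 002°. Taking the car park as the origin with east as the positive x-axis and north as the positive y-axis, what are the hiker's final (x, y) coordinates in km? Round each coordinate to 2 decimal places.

Leg 1 (S28°W, 6 km): east 6 sin 208° = -2.82, north 6 cos 208° = -5.30
Leg 2 (002°, 10 km): east 10 sin 2° = 0.35, north 10 cos 2° = 9.99
Summing: -2.47 km east, 4.70 km north → (-2.47, 4.70).

(-2.47, 4.70)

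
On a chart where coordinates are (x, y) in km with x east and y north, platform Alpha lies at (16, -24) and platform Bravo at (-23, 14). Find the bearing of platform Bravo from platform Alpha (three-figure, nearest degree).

314°

Δeast = -23 − 16 = -39.00; Δnorth = 14 − -24 = 38.00.
Bearing = atan2(Δeast, Δnorth) mod 360° = 314.26° ≈ 314°.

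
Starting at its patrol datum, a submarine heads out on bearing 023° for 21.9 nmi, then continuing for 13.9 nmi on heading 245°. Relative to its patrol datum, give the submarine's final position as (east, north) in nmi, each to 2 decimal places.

(-4.04, 14.28)

Leg 1 (023°, 21.9 nmi): east 21.9 sin 23° = 8.56, north 21.9 cos 23° = 20.16
Leg 2 (245°, 13.9 nmi): east 13.9 sin 245° = -12.60, north 13.9 cos 245° = -5.87
Summing: -4.04 nmi east, 14.28 nmi north → (-4.04, 14.28).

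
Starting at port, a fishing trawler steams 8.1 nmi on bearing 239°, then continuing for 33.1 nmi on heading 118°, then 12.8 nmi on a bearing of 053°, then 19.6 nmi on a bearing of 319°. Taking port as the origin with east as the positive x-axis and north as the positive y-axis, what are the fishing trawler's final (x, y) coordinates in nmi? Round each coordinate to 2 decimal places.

Leg 1 (239°, 8.1 nmi): east 8.1 sin 239° = -6.94, north 8.1 cos 239° = -4.17
Leg 2 (118°, 33.1 nmi): east 33.1 sin 118° = 29.23, north 33.1 cos 118° = -15.54
Leg 3 (053°, 12.8 nmi): east 12.8 sin 53° = 10.22, north 12.8 cos 53° = 7.70
Leg 4 (319°, 19.6 nmi): east 19.6 sin 319° = -12.86, north 19.6 cos 319° = 14.79
Summing: 19.65 nmi east, 2.78 nmi north → (19.65, 2.78).

(19.65, 2.78)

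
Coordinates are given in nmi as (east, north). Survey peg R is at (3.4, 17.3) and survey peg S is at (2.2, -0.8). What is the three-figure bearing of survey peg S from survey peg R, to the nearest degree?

Δeast = 2.2 − 3.4 = -1.20; Δnorth = -0.8 − 17.3 = -18.10.
Bearing = atan2(Δeast, Δnorth) mod 360° = 183.79° ≈ 184°.

184°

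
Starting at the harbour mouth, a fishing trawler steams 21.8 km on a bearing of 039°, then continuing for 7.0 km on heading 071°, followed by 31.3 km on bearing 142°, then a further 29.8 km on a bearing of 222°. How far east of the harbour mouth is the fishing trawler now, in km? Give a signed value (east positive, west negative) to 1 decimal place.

19.7 km

Leg 1 (039°, 21.8 km): east 21.8 sin 39° = 13.72, north 21.8 cos 39° = 16.94
Leg 2 (071°, 7.0 km): east 7.0 sin 71° = 6.62, north 7.0 cos 71° = 2.28
Leg 3 (142°, 31.3 km): east 31.3 sin 142° = 19.27, north 31.3 cos 142° = -24.66
Leg 4 (222°, 29.8 km): east 29.8 sin 222° = -19.94, north 29.8 cos 222° = -22.15
Net east component: 19.67 km.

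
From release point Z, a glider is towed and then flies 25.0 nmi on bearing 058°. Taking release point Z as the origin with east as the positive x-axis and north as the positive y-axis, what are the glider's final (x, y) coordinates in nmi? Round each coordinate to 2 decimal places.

(21.20, 13.25)

Leg 1 (058°, 25.0 nmi): east 25.0 sin 58° = 21.20, north 25.0 cos 58° = 13.25
Summing: 21.20 nmi east, 13.25 nmi north → (21.20, 13.25).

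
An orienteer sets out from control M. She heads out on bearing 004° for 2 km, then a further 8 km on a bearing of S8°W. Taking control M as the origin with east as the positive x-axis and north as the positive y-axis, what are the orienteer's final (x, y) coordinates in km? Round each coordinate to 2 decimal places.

(-0.97, -5.93)

Leg 1 (004°, 2 km): east 2 sin 4° = 0.14, north 2 cos 4° = 2.00
Leg 2 (S8°W, 8 km): east 8 sin 188° = -1.11, north 8 cos 188° = -7.92
Summing: -0.97 km east, -5.93 km north → (-0.97, -5.93).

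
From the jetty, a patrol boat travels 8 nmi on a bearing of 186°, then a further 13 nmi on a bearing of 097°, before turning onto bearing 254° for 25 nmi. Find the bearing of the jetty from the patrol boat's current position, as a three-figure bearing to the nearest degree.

036°

Leg 1 (186°, 8 nmi): east 8 sin 186° = -0.84, north 8 cos 186° = -7.96
Leg 2 (097°, 13 nmi): east 13 sin 97° = 12.90, north 13 cos 97° = -1.58
Leg 3 (254°, 25 nmi): east 25 sin 254° = -24.03, north 25 cos 254° = -6.89
Net displacement: -11.96 east, -16.43 north. Direction back to start is (11.96, 16.43): bearing = atan2(11.96, 16.43) mod 360° = 36.06° ≈ 036°.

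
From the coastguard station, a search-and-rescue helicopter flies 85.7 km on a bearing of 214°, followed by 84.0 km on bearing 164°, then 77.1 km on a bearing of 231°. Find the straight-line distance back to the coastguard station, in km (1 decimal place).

Leg 1 (214°, 85.7 km): east 85.7 sin 214° = -47.92, north 85.7 cos 214° = -71.05
Leg 2 (164°, 84.0 km): east 84.0 sin 164° = 23.15, north 84.0 cos 164° = -80.75
Leg 3 (231°, 77.1 km): east 77.1 sin 231° = -59.92, north 77.1 cos 231° = -48.52
Net: -84.69 east, -200.32 north. Distance = √((-84.69)² + (-200.32)²) = 217.481 km.

217.5 km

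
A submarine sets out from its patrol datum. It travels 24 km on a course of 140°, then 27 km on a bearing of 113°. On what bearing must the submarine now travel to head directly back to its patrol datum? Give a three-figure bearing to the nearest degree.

306°

Leg 1 (140°, 24 km): east 24 sin 140° = 15.43, north 24 cos 140° = -18.39
Leg 2 (113°, 27 km): east 27 sin 113° = 24.85, north 27 cos 113° = -10.55
Net displacement: 40.28 east, -28.93 north. Direction back to start is (-40.28, 28.93): bearing = atan2(-40.28, 28.93) mod 360° = 305.69° ≈ 306°.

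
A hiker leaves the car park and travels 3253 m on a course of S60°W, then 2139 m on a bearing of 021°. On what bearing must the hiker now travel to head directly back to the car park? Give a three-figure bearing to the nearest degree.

100°

Leg 1 (S60°W, 3253 m): east 3253 sin 240° = -2817.18, north 3253 cos 240° = -1626.50
Leg 2 (021°, 2139 m): east 2139 sin 21° = 766.55, north 2139 cos 21° = 1996.93
Net displacement: -2050.63 east, 370.43 north. Direction back to start is (2050.63, -370.43): bearing = atan2(2050.63, -370.43) mod 360° = 100.24° ≈ 100°.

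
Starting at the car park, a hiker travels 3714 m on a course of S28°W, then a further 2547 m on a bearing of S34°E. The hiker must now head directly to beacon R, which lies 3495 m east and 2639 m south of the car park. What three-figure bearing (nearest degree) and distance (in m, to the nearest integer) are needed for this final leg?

054°, 4703 m

Leg 1 (S28°W, 3714 m): east 3714 sin 208° = -1743.62, north 3714 cos 208° = -3279.27
Leg 2 (S34°E, 2547 m): east 2547 sin 146° = 1424.26, north 2547 cos 146° = -2111.56
Current position: (-319.35, -5390.83). Target: (3495, -2639). Remaining: Δeast = 3814.35, Δnorth = 2751.83.
Bearing = atan2(3814.35, 2751.83) mod 360° = 54.19°; distance = √((3814.35)² + (2751.83)²) = 4703.386 m.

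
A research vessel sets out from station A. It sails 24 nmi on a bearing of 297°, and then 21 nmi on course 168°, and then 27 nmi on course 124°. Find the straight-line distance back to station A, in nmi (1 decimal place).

Leg 1 (297°, 24 nmi): east 24 sin 297° = -21.38, north 24 cos 297° = 10.90
Leg 2 (168°, 21 nmi): east 21 sin 168° = 4.37, north 21 cos 168° = -20.54
Leg 3 (124°, 27 nmi): east 27 sin 124° = 22.38, north 27 cos 124° = -15.10
Net: 5.37 east, -24.74 north. Distance = √((5.37)² + (-24.74)²) = 25.319 nmi.

25.3 nmi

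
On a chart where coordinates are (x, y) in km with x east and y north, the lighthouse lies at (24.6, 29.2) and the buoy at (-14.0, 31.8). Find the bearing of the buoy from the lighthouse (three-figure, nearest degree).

Δeast = -14.0 − 24.6 = -38.60; Δnorth = 31.8 − 29.2 = 2.60.
Bearing = atan2(Δeast, Δnorth) mod 360° = 273.85° ≈ 274°.

274°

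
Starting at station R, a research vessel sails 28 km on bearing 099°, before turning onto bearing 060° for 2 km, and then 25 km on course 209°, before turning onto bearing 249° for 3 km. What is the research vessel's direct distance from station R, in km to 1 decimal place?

Leg 1 (099°, 28 km): east 28 sin 99° = 27.66, north 28 cos 99° = -4.38
Leg 2 (060°, 2 km): east 2 sin 60° = 1.73, north 2 cos 60° = 1.00
Leg 3 (209°, 25 km): east 25 sin 209° = -12.12, north 25 cos 209° = -21.87
Leg 4 (249°, 3 km): east 3 sin 249° = -2.80, north 3 cos 249° = -1.08
Net: 14.47 east, -26.32 north. Distance = √((14.47)² + (-26.32)²) = 30.034 km.

30.0 km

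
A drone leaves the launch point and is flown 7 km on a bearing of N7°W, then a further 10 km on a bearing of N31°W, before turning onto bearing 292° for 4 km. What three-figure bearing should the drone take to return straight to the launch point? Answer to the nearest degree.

Leg 1 (N7°W, 7 km): east 7 sin 353° = -0.85, north 7 cos 353° = 6.95
Leg 2 (N31°W, 10 km): east 10 sin 329° = -5.15, north 10 cos 329° = 8.57
Leg 3 (292°, 4 km): east 4 sin 292° = -3.71, north 4 cos 292° = 1.50
Net displacement: -9.71 east, 17.02 north. Direction back to start is (9.71, -17.02): bearing = atan2(9.71, -17.02) mod 360° = 150.29° ≈ 150°.

150°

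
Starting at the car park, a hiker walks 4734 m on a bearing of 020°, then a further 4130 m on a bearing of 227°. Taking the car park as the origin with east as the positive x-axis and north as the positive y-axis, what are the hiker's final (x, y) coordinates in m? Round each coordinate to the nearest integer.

Leg 1 (020°, 4734 m): east 4734 sin 20° = 1619.12, north 4734 cos 20° = 4448.50
Leg 2 (227°, 4130 m): east 4130 sin 227° = -3020.49, north 4130 cos 227° = -2816.65
Summing: -1401.37 m east, 1631.85 m north → (-1401, 1632).

(-1401, 1632)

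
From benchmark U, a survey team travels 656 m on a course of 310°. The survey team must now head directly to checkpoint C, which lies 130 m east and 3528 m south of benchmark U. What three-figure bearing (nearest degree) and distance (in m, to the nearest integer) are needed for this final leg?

171°, 4000 m

Leg 1 (310°, 656 m): east 656 sin 310° = -502.53, north 656 cos 310° = 421.67
Current position: (-502.53, 421.67). Target: (130, -3528). Remaining: Δeast = 632.53, Δnorth = -3949.67.
Bearing = atan2(632.53, -3949.67) mod 360° = 170.90°; distance = √((632.53)² + (-3949.67)²) = 3999.996 m.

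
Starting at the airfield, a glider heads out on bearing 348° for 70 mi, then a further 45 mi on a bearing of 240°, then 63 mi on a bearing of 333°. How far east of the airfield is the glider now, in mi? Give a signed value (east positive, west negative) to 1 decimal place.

-82.1 mi

Leg 1 (348°, 70 mi): east 70 sin 348° = -14.55, north 70 cos 348° = 68.47
Leg 2 (240°, 45 mi): east 45 sin 240° = -38.97, north 45 cos 240° = -22.50
Leg 3 (333°, 63 mi): east 63 sin 333° = -28.60, north 63 cos 333° = 56.13
Net east component: -82.13 mi.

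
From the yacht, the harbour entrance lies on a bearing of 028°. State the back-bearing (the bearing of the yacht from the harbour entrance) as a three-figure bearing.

Back-bearing = 028° + 180° = 208°.

208°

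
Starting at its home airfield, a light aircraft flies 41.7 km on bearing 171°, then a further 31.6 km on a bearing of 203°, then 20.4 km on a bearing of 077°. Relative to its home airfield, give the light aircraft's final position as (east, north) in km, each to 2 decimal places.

(14.05, -65.69)

Leg 1 (171°, 41.7 km): east 41.7 sin 171° = 6.52, north 41.7 cos 171° = -41.19
Leg 2 (203°, 31.6 km): east 31.6 sin 203° = -12.35, north 31.6 cos 203° = -29.09
Leg 3 (077°, 20.4 km): east 20.4 sin 77° = 19.88, north 20.4 cos 77° = 4.59
Summing: 14.05 km east, -65.69 km north → (14.05, -65.69).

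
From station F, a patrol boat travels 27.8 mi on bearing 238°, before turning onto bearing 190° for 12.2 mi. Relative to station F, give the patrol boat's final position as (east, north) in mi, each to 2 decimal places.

Leg 1 (238°, 27.8 mi): east 27.8 sin 238° = -23.58, north 27.8 cos 238° = -14.73
Leg 2 (190°, 12.2 mi): east 12.2 sin 190° = -2.12, north 12.2 cos 190° = -12.01
Summing: -25.69 mi east, -26.75 mi north → (-25.69, -26.75).

(-25.69, -26.75)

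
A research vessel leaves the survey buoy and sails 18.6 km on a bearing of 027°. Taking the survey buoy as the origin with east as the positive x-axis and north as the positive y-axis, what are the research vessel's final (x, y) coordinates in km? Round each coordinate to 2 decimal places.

Leg 1 (027°, 18.6 km): east 18.6 sin 27° = 8.44, north 18.6 cos 27° = 16.57
Summing: 8.44 km east, 16.57 km north → (8.44, 16.57).

(8.44, 16.57)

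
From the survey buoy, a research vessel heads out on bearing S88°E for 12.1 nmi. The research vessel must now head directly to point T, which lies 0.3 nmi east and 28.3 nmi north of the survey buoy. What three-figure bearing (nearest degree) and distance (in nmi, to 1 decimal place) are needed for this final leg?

338°, 31.0 nmi

Leg 1 (S88°E, 12.1 nmi): east 12.1 sin 92° = 12.09, north 12.1 cos 92° = -0.42
Current position: (12.09, -0.42). Target: (0.3, 28.3). Remaining: Δeast = -11.79, Δnorth = 28.72.
Bearing = atan2(-11.79, 28.72) mod 360° = 337.68°; distance = √((-11.79)² + (28.72)²) = 31.049 nmi.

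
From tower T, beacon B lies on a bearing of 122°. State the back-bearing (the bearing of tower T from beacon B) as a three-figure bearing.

302°

Back-bearing = 122° + 180° = 302°.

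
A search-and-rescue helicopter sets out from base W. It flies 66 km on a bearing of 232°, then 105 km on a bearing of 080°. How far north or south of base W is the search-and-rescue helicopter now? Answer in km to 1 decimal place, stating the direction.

22.4 km south

Leg 1 (232°, 66 km): east 66 sin 232° = -52.01, north 66 cos 232° = -40.63
Leg 2 (080°, 105 km): east 105 sin 80° = 103.40, north 105 cos 80° = 18.23
Net north component: -22.40 km.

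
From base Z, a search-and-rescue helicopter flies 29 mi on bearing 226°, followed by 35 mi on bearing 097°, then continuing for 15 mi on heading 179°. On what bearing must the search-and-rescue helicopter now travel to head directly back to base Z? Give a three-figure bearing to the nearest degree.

340°

Leg 1 (226°, 29 mi): east 29 sin 226° = -20.86, north 29 cos 226° = -20.15
Leg 2 (097°, 35 mi): east 35 sin 97° = 34.74, north 35 cos 97° = -4.27
Leg 3 (179°, 15 mi): east 15 sin 179° = 0.26, north 15 cos 179° = -15.00
Net displacement: 14.14 east, -39.41 north. Direction back to start is (-14.14, 39.41): bearing = atan2(-14.14, 39.41) mod 360° = 340.26° ≈ 340°.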